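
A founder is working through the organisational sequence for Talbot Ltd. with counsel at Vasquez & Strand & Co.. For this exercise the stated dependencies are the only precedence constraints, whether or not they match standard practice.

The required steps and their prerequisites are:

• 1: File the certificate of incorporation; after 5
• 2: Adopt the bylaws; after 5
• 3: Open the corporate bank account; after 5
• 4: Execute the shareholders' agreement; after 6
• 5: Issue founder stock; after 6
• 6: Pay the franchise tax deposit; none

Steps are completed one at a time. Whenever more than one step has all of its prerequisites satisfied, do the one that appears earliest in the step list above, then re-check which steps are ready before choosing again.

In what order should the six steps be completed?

6 → 4 → 5 → 1 → 2 → 3

Only 6 has no prerequisites, so it is first.
Now 4 and 5 have their prerequisites met. 4 is listed earlier, so 4 next.
Next only 5 has its prerequisites met → 5.
Now 1, 2 and 3 have their prerequisites met. 1 is listed earlier, so 1 next.
2 and 3 are both available; 2 is listed earlier → 2.
That leaves 3 as the only ready step → 3.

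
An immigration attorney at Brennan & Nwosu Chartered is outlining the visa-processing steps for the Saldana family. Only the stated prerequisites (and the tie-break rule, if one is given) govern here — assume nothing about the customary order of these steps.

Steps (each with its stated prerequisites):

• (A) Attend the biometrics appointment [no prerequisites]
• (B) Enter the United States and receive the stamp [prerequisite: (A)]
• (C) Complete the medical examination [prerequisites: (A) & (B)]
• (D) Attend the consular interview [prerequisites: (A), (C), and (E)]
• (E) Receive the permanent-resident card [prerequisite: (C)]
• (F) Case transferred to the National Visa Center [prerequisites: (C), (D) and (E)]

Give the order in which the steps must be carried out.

(A) (B) (C) (E) (D) (F)

Only (A) has no prerequisites, so it is first.
That leaves (B) as the only ready step → (B).
That leaves (C) as the only ready step → (C).
(E) is the only step now ready → (E).
(D) needed (A), (C) and (E), now all done → (D).
(F) needed (C), (D) and (E), now all done → (F).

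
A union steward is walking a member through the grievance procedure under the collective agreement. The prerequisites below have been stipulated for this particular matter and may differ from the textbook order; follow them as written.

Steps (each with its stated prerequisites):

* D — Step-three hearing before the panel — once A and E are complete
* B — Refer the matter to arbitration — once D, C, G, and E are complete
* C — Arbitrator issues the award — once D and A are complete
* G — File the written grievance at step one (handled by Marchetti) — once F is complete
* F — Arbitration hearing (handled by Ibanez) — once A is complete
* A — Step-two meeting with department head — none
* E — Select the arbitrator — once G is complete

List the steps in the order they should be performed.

A has no prerequisites → A first.
F is the only step now ready → F.
G needed F, now all done → G.
Next only E has its prerequisites met → E.
D is the only step now ready → D.
C needed D and A, now all done → C.
B needed D, C, G and E, now all done → B.

A → F → G → E → D → C → B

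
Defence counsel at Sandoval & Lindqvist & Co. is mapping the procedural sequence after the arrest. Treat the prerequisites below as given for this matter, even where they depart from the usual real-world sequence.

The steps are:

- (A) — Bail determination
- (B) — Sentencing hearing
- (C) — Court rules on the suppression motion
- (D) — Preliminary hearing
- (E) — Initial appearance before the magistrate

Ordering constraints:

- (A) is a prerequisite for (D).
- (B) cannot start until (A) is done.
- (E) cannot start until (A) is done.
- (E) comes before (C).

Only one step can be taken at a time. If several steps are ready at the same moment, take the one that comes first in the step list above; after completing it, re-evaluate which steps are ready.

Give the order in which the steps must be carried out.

(A) is the only step with nothing outstanding, so it goes first.
Ready: (B), (D) and (E). (B) is listed earlier → (B).
Now (D) and (E) have their prerequisites met. (D) is listed earlier, so (D) next.
(E) needed (A), now all done → (E).
(C) needed (E), now all done → (C).

(A), (B), (D), (E), (C)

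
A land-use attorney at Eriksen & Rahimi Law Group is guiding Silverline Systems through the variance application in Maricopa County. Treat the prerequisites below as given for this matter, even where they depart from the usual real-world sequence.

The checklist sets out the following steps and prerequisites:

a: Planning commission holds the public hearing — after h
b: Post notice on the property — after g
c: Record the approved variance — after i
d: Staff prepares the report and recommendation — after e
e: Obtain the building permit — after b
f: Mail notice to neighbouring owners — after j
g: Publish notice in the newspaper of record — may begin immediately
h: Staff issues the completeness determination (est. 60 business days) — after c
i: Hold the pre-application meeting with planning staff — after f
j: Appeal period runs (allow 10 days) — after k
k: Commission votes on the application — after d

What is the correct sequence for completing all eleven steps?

g, b, e, d, k, j, f, i, c, h, a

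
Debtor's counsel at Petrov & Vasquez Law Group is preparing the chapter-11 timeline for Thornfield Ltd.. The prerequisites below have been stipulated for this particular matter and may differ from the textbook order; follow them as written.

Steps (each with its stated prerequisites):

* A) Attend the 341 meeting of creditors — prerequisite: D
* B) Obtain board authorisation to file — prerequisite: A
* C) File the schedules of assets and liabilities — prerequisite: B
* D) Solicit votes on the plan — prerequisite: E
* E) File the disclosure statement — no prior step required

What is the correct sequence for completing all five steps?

E, D, A, B, C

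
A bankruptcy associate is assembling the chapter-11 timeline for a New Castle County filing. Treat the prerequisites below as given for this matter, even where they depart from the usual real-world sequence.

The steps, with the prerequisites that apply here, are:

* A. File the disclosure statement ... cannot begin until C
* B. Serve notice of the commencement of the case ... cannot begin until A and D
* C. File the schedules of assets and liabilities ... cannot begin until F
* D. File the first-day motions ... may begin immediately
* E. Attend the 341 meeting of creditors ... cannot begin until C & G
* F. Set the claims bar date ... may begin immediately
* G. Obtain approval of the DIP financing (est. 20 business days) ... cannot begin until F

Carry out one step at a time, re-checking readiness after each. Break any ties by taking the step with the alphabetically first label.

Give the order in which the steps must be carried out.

D, F, C, A, B, G, E

D and F have no prerequisites; D has the earlier label, so D is first.
F is the only step now ready → F.
Ready: C and G. C has the earlier label → C.
Now A and G have their prerequisites met. A has the earlier label, so A next.
Now B and G have their prerequisites met. B has the earlier label, so B next.
That leaves G as the only ready step → G.
E needed C and G, now all done → E.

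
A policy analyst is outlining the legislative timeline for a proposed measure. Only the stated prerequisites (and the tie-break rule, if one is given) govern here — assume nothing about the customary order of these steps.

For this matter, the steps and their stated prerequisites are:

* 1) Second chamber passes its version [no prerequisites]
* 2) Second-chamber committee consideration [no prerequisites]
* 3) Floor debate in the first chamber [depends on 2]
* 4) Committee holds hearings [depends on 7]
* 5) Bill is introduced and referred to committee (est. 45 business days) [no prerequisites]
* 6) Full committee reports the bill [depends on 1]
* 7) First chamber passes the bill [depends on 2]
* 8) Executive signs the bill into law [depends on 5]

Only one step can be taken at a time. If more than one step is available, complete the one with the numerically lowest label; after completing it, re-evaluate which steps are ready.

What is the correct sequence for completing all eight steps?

1, 2 and 5 have no prerequisites; 1 has the earlier label, so 1 is first.
2, 5 and 6 are all available; 2 has the earlier label → 2.
3 and 7 now also ready, so the ready set is {3, 5, 6, 7}; 3 has the earlier label → 3.
5, 6 and 7 are all available; 5 has the earlier label → 5.
6, 7 and 8 are all available; 6 has the earlier label → 6.
7 and 8 are both available; 7 has the earlier label → 7.
Ready: 4 and 8. 4 has the earlier label → 4.
That leaves 8 as the only ready step → 8.

1, 2, 3, 5, 6, 7, 4, 8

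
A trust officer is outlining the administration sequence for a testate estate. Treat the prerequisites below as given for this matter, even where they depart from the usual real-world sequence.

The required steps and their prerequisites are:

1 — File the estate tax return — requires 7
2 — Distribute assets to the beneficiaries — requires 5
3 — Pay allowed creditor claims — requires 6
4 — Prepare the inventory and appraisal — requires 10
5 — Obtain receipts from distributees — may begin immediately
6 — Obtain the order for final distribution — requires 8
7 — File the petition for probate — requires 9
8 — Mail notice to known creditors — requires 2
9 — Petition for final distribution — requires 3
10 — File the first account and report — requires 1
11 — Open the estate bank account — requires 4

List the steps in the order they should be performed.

5 has no prerequisites → 5 first.
2 needed 5, now all done → 2.
That leaves 8 as the only ready step → 8.
Next only 6 has its prerequisites met → 6.
Next only 3 has its prerequisites met → 3.
Next only 9 has its prerequisites met → 9.
That leaves 7 as the only ready step → 7.
1 needed 7, now all done → 1.
10 needed 1, now all done → 10.
That leaves 4 as the only ready step → 4.
That leaves 11 as the only ready step → 11.

5 2 8 6 3 9 7 1 10 4 11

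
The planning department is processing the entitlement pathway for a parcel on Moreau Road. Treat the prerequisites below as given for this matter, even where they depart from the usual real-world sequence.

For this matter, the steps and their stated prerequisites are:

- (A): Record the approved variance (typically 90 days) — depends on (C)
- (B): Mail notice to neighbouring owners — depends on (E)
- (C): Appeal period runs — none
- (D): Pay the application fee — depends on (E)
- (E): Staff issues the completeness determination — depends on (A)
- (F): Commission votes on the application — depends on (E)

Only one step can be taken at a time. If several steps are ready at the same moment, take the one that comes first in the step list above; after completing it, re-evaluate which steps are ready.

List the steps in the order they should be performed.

(C) is the only step with nothing outstanding, so it goes first.
(A) needed (C), now all done → (A).
(E) is the only step now ready → (E).
Now (B), (D) and (F) have their prerequisites met. (B) is listed earlier, so (B) next.
Ready: (D) and (F). (D) is listed earlier → (D).
Next only (F) has its prerequisites met → (F).

(C), (A), (E), (B), (D), (F)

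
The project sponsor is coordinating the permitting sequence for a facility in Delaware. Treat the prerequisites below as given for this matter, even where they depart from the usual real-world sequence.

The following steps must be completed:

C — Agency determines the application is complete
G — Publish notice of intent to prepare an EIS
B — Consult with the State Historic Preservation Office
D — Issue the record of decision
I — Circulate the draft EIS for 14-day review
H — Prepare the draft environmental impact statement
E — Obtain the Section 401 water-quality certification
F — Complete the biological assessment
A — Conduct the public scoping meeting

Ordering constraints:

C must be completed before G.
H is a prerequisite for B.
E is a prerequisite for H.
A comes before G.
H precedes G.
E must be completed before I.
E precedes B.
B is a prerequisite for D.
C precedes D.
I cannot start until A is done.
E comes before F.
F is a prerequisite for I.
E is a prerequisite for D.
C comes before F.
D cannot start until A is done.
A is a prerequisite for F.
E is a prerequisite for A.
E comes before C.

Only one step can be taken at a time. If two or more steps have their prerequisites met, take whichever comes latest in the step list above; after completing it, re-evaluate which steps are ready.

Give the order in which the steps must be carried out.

Only E has no prerequisites, so it is first.
Now A, H and C have their prerequisites met. A is listed later, so A next.
Now H and C have their prerequisites met. H is listed later, so H next.
B now also ready, so the ready set is {B, C}; B is listed later → B.
C needed E, now all done → C.
F, D and G are all available; F is listed later → F.
Ready: I, D and G. I is listed later → I.
Ready: D and G. D is listed later → D.
G is the only step now ready → G.

E A H B C F I D G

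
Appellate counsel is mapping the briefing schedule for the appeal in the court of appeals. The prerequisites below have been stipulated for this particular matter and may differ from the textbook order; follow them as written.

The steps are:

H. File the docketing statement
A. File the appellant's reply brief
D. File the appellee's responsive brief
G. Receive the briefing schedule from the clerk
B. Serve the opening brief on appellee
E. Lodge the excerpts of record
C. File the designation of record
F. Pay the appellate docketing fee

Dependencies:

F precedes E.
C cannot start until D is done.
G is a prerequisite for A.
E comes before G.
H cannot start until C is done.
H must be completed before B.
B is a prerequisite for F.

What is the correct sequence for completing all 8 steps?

D, C, H, B, F, E, G, A

D has no prerequisites → D first.
C is the only step now ready → C.
H needed C, now all done → H.
Next only B has its prerequisites met → B.
F needed B, now all done → F.
E needed F, now all done → E.
Next only G has its prerequisites met → G.
Next only A has its prerequisites met → A.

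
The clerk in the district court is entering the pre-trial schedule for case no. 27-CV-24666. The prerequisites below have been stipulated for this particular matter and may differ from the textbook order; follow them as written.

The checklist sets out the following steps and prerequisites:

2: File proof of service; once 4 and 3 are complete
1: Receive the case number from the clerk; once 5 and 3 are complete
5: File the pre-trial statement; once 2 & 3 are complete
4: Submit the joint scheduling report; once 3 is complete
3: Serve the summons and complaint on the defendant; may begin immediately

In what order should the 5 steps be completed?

3, 4, 2, 5, 1

3 has no prerequisites → 3 first.
Next only 4 has its prerequisites met → 4.
2 needed 4 and 3, now all done → 2.
5 is the only step now ready → 5.
That leaves 1 as the only ready step → 1.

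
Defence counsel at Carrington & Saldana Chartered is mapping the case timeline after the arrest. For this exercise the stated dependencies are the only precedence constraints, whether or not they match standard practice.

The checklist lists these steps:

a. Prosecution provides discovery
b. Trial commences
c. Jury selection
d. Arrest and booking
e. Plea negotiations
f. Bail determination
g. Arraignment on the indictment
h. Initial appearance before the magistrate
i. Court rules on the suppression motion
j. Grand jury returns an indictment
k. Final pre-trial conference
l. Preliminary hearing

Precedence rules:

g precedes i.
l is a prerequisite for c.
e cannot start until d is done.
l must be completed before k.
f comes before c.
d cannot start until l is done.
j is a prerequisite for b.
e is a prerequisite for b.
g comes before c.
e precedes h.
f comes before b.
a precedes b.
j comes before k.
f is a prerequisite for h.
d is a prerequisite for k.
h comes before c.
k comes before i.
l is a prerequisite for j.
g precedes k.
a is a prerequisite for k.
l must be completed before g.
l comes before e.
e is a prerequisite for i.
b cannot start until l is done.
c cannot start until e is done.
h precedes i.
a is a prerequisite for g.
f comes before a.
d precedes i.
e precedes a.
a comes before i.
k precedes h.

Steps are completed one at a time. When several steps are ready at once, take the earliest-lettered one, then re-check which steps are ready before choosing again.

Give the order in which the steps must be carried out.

f, l, d, e, a, g, j, b, k, h, c, i

Nothing is required for f and l. f has the earlier label → f first.
l is the only step now ready → l.
d and j are both available; d has the earlier label → d.
e now also ready, so the ready set is {e, j}; e has the earlier label → e.
Now a and j have their prerequisites met. a has the earlier label, so a next.
Ready: g and j. g has the earlier label → g.
j needed l, now all done → j.
Now b and k have their prerequisites met. b has the earlier label, so b next.
k needed a, d, g, j and l, now all done → k.
h needed e, f and k, now all done → h.
Now c and i have their prerequisites met. c has the earlier label, so c next.
That leaves i as the only ready step → i.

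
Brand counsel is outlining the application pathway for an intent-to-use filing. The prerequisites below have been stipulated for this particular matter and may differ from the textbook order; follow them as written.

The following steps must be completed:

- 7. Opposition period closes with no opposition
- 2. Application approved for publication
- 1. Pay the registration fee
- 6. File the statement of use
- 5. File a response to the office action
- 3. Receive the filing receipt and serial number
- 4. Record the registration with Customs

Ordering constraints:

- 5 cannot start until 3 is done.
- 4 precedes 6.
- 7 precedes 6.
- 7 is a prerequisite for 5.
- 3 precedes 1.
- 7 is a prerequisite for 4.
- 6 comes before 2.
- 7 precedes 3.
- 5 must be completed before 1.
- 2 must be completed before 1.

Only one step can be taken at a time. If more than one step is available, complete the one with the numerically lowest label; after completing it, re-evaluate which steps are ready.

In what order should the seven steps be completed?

7 3 4 5 6 2 1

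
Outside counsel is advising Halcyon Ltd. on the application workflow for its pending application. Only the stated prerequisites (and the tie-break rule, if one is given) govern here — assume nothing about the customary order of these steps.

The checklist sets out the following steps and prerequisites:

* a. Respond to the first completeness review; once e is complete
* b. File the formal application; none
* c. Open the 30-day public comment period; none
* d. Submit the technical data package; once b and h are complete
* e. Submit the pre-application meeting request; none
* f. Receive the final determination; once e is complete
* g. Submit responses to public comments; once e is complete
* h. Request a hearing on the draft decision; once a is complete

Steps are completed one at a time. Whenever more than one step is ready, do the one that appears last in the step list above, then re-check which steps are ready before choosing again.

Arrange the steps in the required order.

e, g, f, c, b, a, h, d

Nothing is required for e, c and b. e is listed later → e first.
Ready: g, f, c, b and a. g is listed later → g.
Ready: f, c, b and a. f is listed later → f.
Ready: c, b and a. c is listed later → c.
Now b and a have their prerequisites met. b is listed later, so b next.
a needed e, now all done → a.
h needed a, now all done → h.
d is the only step now ready → d.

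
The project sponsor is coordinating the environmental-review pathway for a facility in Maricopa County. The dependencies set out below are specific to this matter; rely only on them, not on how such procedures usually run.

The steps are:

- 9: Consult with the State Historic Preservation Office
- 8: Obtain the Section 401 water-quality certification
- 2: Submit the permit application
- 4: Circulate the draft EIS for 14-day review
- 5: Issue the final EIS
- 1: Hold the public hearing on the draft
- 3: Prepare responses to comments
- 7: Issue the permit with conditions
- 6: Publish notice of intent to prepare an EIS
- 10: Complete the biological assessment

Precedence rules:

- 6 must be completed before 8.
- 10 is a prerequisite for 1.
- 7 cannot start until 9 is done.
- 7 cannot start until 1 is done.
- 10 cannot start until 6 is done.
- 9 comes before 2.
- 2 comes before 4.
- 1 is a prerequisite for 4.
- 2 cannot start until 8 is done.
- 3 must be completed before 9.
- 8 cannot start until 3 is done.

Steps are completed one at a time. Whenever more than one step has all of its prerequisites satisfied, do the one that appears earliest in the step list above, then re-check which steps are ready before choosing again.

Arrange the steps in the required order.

5, 3, 9, 6, 8, 2, 10, 1, 4, 7

5, 3 and 6 have no prerequisites; 5 is listed earlier, so 5 is first.
Ready: 3 and 6. 3 is listed earlier → 3.
9 now also ready, so the ready set is {9, 6}; 9 is listed earlier → 9.
Next only 6 has its prerequisites met → 6.
8 and 10 are both available; 8 is listed earlier → 8.
2 now also ready, so the ready set is {2, 10}; 2 is listed earlier → 2.
10 is the only step now ready → 10.
1 needed 10, now all done → 1.
Now 4 and 7 have their prerequisites met. 4 is listed earlier, so 4 next.
That leaves 7 as the only ready step → 7.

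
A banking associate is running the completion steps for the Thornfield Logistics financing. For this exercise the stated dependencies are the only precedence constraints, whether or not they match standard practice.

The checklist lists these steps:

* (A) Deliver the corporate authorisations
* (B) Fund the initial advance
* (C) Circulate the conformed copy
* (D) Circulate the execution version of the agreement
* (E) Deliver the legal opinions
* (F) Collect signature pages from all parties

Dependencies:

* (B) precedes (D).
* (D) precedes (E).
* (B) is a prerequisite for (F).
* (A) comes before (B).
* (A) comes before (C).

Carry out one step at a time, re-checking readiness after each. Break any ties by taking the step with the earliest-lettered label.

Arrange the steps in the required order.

(A), (B), (C), (D), (E), (F)

(A) is the only step with nothing outstanding, so it goes first.
Ready: (B) and (C). (B) has the earlier label → (B).
(D) and (F) now also ready, so the ready set is {(C), (D), (F)}; (C) has the earlier label → (C).
Ready: (D) and (F). (D) has the earlier label → (D).
Ready: (E) and (F). (E) has the earlier label → (E).
(F) needed (B), now all done → (F).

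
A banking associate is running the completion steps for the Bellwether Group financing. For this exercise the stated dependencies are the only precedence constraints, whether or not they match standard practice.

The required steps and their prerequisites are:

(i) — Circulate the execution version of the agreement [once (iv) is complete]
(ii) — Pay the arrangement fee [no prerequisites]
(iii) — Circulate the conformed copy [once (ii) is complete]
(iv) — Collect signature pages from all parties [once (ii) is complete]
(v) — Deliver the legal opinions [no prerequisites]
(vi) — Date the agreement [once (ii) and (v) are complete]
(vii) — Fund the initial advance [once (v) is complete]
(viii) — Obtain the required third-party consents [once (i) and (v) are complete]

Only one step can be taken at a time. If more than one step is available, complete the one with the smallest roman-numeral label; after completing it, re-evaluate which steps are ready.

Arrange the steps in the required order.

Nothing is required for (ii) and (v). (ii) has the earlier label → (ii) first.
(iii), (iv) and (v) are all available; (iii) has the earlier label → (iii).
Now (iv) and (v) have their prerequisites met. (iv) has the earlier label, so (iv) next.
Now (i) and (v) have their prerequisites met. (i) has the earlier label, so (i) next.
That leaves (v) as the only ready step → (v).
(vi), (vii) and (viii) are all available; (vi) has the earlier label → (vi).
Ready: (vii) and (viii). (vii) has the earlier label → (vii).
That leaves (viii) as the only ready step → (viii).

(ii), (iii), (iv), (i), (v), (vi), (vii), (viii)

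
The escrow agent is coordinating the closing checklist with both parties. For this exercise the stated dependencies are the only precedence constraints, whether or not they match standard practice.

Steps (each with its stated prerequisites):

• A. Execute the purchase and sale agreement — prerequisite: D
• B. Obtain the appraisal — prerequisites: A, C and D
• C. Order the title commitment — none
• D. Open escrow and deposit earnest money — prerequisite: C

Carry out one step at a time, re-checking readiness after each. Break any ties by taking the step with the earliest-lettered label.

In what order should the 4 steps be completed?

C → D → A → B

Only C has no prerequisites, so it is first.
D needed C, now all done → D.
A is the only step now ready → A.
Next only B has its prerequisites met → B.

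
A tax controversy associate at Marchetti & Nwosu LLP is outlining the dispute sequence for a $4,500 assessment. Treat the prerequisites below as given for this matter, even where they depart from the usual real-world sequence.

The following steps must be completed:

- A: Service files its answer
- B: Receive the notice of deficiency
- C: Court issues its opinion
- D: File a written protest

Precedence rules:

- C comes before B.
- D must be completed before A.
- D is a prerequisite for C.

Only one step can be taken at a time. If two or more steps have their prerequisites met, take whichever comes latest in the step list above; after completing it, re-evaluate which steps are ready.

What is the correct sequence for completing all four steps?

D C B A

D has no prerequisites → D first.
Ready: C and A. C is listed later → C.
Ready: B and A. B is listed later → B.
A needed D, now all done → A.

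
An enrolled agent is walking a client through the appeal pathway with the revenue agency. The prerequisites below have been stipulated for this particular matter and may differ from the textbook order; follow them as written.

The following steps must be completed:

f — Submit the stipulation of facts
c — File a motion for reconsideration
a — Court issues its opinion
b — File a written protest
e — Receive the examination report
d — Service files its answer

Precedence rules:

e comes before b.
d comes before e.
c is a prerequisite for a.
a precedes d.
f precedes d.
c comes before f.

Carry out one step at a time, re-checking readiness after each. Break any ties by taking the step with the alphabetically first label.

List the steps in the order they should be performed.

c a f d e b

c is the only step with nothing outstanding, so it goes first.
Ready: a and f. a has the earlier label → a.
f needed c, now all done → f.
d is the only step now ready → d.
Next only e has its prerequisites met → e.
b is the only step now ready → b.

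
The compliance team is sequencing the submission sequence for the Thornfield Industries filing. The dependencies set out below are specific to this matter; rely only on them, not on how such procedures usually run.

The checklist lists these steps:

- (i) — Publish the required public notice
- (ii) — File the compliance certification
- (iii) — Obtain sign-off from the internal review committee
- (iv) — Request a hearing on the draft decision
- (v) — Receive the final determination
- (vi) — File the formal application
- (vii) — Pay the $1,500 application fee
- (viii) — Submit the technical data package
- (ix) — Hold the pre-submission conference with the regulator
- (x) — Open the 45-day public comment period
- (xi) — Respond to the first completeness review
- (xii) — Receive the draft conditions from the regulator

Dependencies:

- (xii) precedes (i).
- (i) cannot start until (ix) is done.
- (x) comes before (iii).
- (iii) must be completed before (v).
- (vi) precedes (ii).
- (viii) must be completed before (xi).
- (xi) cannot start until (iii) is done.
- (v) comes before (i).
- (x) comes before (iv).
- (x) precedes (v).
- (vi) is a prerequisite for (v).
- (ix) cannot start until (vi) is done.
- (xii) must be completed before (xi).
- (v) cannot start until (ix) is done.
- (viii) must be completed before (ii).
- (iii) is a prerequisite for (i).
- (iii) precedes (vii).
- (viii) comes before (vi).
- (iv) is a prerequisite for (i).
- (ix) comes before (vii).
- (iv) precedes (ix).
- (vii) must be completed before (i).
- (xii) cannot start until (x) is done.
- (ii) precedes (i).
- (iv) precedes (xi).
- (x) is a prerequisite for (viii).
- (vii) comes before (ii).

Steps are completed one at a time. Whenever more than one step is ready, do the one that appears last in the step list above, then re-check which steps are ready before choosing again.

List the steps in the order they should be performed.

(x) (xii) (viii) (vi) (iv) (ix) (iii) (xi) (vii) (v) (ii) (i)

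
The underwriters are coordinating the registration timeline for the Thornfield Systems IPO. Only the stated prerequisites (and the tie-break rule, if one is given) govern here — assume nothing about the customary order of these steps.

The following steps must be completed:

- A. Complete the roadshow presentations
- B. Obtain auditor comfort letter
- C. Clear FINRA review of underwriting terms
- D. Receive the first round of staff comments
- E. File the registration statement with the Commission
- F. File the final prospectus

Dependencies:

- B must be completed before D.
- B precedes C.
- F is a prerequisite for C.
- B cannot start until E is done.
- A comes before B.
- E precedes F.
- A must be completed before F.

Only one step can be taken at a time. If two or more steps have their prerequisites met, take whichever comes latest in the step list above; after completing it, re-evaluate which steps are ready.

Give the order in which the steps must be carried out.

E and A have no prerequisites; E is listed later, so E is first.
That leaves A as the only ready step → A.
F and B are both available; F is listed later → F.
B needed E and A, now all done → B.
Now D and C have their prerequisites met. D is listed later, so D next.
Next only C has its prerequisites met → C.

E A F B D C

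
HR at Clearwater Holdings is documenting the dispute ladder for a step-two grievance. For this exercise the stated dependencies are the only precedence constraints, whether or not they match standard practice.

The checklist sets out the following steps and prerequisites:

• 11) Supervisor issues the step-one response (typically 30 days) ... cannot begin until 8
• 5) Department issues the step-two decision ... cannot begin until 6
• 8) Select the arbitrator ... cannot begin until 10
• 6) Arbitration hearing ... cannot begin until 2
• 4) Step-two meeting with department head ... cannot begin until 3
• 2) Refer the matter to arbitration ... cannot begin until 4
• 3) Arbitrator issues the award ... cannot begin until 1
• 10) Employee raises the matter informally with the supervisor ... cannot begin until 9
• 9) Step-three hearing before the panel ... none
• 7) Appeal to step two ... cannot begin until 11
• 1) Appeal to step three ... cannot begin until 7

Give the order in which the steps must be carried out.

9 → 10 → 8 → 11 → 7 → 1 → 3 → 4 → 2 → 6 → 5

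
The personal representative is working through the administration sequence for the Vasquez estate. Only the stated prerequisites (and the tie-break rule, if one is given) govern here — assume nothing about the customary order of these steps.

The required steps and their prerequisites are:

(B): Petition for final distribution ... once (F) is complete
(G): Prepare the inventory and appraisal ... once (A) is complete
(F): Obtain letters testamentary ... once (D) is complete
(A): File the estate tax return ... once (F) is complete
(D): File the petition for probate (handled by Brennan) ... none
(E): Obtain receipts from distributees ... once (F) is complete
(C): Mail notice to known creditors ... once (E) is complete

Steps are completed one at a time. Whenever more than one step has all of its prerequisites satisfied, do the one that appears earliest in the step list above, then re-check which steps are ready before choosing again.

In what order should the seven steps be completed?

(D) is the only step with nothing outstanding, so it goes first.
That leaves (F) as the only ready step → (F).
Ready: (B), (A) and (E). (B) is listed earlier → (B).
Now (A) and (E) have their prerequisites met. (A) is listed earlier, so (A) next.
(G) now also ready, so the ready set is {(G), (E)}; (G) is listed earlier → (G).
(E) needed (F), now all done → (E).
That leaves (C) as the only ready step → (C).

(D), (F), (B), (A), (G), (E), (C)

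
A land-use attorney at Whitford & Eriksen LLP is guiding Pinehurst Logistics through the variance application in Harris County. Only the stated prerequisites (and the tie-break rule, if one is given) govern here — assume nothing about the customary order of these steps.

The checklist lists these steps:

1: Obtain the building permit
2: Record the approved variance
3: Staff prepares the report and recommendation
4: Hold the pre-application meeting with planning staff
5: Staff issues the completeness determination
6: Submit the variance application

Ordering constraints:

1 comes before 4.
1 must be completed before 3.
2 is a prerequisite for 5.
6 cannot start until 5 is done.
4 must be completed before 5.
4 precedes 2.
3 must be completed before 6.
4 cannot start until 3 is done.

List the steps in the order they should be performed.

1, 3, 4, 2, 5, 6

1 is the only step with nothing outstanding, so it goes first.
Next only 3 has its prerequisites met → 3.
4 needed 1 and 3, now all done → 4.
2 needed 4, now all done → 2.
Next only 5 has its prerequisites met → 5.
Next only 6 has its prerequisites met → 6.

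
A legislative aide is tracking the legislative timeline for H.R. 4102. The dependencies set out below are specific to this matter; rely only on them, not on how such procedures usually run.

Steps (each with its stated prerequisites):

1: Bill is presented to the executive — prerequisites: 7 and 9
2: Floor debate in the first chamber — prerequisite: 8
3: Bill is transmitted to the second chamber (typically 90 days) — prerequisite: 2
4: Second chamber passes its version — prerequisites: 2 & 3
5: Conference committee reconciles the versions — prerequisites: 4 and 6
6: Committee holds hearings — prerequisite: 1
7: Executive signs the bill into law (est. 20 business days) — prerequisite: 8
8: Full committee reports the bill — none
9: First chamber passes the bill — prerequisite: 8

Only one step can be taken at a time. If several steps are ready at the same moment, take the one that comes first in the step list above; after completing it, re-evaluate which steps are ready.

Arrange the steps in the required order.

Only 8 has no prerequisites, so it is first.
Ready: 2, 7 and 9. 2 is listed earlier → 2.
3 now also ready, so the ready set is {3, 7, 9}; 3 is listed earlier → 3.
4 now also ready, so the ready set is {4, 7, 9}; 4 is listed earlier → 4.
Ready: 7 and 9. 7 is listed earlier → 7.
That leaves 9 as the only ready step → 9.
1 needed 7 and 9, now all done → 1.
That leaves 6 as the only ready step → 6.
5 needed 4 and 6, now all done → 5.

8, 2, 3, 4, 7, 9, 1, 6, 5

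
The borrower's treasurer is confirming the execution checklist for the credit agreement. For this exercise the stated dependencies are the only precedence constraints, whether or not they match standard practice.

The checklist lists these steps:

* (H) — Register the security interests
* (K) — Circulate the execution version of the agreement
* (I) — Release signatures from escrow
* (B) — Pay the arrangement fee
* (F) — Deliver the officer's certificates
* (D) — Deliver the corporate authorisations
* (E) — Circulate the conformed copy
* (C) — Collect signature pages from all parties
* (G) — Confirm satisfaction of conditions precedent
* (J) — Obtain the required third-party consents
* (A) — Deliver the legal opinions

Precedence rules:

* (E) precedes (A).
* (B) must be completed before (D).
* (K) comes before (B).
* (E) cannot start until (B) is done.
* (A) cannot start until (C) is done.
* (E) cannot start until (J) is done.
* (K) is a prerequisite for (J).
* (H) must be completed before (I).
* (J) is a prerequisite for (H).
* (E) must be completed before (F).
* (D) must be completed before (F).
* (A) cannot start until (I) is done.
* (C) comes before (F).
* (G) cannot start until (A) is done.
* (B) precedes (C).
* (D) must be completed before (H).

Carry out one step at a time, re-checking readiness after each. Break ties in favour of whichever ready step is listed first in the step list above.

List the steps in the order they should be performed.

(K) is the only step with nothing outstanding, so it goes first.
(B) and (J) are both available; (B) is listed earlier → (B).
(D) and (C) now also ready, so the ready set is {(D), (C), (J)}; (D) is listed earlier → (D).
Ready: (C) and (J). (C) is listed earlier → (C).
(J) is the only step now ready → (J).
Now (H) and (E) have their prerequisites met. (H) is listed earlier, so (H) next.
(I) and (E) are both available; (I) is listed earlier → (I).
(E) needed (B) and (J), now all done → (E).
(F) and (A) are both available; (F) is listed earlier → (F).
Next only (A) has its prerequisites met → (A).
(G) needed (A), now all done → (G).

(K) → (B) → (D) → (C) → (J) → (H) → (I) → (E) → (F) → (A) → (G)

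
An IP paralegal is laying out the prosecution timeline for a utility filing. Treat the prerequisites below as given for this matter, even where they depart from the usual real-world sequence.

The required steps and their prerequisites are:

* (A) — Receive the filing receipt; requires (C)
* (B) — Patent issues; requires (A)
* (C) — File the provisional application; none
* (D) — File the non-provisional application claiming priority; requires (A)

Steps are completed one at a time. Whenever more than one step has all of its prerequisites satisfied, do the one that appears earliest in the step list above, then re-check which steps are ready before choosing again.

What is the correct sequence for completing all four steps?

(C) is the only step with nothing outstanding, so it goes first.
That leaves (A) as the only ready step → (A).
(B) and (D) are both available; (B) is listed earlier → (B).
Next only (D) has its prerequisites met → (D).

(C) (A) (B) (D)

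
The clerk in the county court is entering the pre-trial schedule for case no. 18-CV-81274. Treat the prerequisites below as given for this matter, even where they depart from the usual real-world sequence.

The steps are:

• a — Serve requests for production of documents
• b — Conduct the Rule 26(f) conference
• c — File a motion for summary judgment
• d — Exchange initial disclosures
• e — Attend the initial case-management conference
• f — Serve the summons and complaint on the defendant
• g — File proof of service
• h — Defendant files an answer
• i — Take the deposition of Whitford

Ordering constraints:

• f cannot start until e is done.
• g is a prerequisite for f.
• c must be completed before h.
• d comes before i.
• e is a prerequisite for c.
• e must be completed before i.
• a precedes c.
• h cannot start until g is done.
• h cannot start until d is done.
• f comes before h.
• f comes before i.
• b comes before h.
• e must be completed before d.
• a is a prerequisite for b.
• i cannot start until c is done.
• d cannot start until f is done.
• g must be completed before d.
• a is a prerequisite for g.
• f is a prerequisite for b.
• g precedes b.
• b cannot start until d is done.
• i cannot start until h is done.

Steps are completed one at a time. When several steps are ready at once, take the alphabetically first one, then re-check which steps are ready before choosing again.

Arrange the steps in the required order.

a e c g f d b h i

Nothing is required for a and e. a has the earlier label → a first.
g now also ready, so the ready set is {e, g}; e has the earlier label → e.
c now also ready, so the ready set is {c, g}; c has the earlier label → c.
g is the only step now ready → g.
Next only f has its prerequisites met → f.
d needed e, f and g, now all done → d.
b needed a, d, f and g, now all done → b.
h needed b, c, d, f and g, now all done → h.
That leaves i as the only ready step → i.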